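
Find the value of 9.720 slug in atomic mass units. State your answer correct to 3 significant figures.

1 slug = 8.78865e+27 u.
9.720 × 8.78865e+27 ≈ 8.54e+28 u.

8.54e+28 u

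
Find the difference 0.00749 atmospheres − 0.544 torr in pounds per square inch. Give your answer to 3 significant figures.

0.00749 atm = 0.110073 psi and 0.544 torr = 0.0105192 psi.
0.110073 − 0.0105192 ≈ 0.0996 psi.

0.0996 psi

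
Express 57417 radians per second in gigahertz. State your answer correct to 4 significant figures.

9.138e-6 gigahertz

1 radian per second = 1.59155e-10 GHz.
Thus 57417 × 1.59155e-10 ≈ 9.138e-6 GHz.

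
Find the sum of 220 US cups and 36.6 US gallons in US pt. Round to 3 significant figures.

220 US cup = 110.000 US pt and 36.6 US gal = 292.800 US pt.
110.000 + 292.800 ≈ 403 US pt.

403 US pints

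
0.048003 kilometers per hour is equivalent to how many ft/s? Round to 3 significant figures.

1 km/h = 0.911344 ft/s.
0.048003 × 0.911344 ≈ 0.0437 ft/s.

0.0437 ft/s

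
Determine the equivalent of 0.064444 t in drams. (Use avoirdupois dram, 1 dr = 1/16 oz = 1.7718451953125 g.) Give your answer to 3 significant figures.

1 metric ton = 564383 drams.
Then 0.064444 × 564383 ≈ 36400 dr.

36400 dr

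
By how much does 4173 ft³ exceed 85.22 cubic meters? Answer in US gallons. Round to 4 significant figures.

4173 ft³ = 31216.21 US gal and 85.22 m³ = 22512.74 US gal.
31216.21 − 22512.74 ≈ 8703 US gal.

8703 US gal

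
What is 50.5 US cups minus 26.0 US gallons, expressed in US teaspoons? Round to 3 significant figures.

-17500 US tsp

50.5 US cup = 2424.00 US tsp and 26.0 US gal = 19968.0 US tsp.
2424.00 − 19968.0 ≈ -17500 US tsp.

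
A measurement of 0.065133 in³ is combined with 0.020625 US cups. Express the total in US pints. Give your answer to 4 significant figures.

0.065133 in³ = 0.00225569 US pt and 0.020625 US cup = 0.0103125 US pt.
0.00225569 + 0.0103125 ≈ 0.01257 US pt.

0.01257 US pt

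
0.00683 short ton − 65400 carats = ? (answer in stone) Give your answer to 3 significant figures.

-1.08 st

0.00683 short ton = 0.975714 st and 65400 ct = 2.05975 st.
0.975714 − 2.05975 ≈ -1.08 st.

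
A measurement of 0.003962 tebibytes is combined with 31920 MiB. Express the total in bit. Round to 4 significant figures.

0.003962 TiB = 3.48501e+10 bit and 31920 MiB = 2.67764e+11 bit.
3.48501e+10 + 2.67764e+11 ≈ 3.026e+11 bit.

3.026e+11 bits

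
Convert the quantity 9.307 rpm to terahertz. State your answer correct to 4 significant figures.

1 rpm = 1.66667 × 10^-14 THz.
9.307 × 1.66667 × 10^-14 ≈ 1.551 × 10^-13 THz.

1.551 × 10^-13 THz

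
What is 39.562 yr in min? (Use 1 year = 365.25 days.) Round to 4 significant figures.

2.081 × 10^7 min

1 year = 525960 min.
So 39.562 × 525960 ≈ 2.081 × 10^7 min.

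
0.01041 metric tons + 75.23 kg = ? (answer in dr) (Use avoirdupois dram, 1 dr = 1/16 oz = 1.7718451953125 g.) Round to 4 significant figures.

48330 drams

0.01041 t = 5875.23 dr and 75.23 kg = 42458.6 dr.
5875.23 + 42458.6 ≈ 48330 dr.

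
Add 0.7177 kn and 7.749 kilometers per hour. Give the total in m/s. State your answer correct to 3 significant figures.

2.52 meters per second

0.7177 kn = 0.369217 m/s and 7.749 km/h = 2.15250 m/s.
0.369217 + 2.15250 ≈ 2.52 m/s.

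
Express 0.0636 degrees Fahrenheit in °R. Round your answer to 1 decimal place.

459.7 degrees Rankine

°R = °F + 459.67.
Applying the formula gives 459.7 °R.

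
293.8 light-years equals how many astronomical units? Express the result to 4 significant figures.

1.858e+7 au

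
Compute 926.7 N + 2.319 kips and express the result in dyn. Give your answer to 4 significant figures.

926.7 N = 9.26700e+7 dyn and 2.319 kip = 1.03154e+9 dyn.
9.26700e+7 + 1.03154e+9 ≈ 1.124e+9 dyn.

1.124e+9 dyn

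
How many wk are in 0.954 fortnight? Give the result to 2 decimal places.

1 fortnight = 2.00000 wk.
So 0.954 × 2.00000 ≈ 1.91 wk.

1.91 weeks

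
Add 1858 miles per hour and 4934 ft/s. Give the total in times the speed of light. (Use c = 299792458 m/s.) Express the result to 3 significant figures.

7.79e-6 c

1858 mph = 2.77058e-6 c and 4934 ft/s = 5.01641e-6 c.
2.77058e-6 + 5.01641e-6 ≈ 7.79e-6 c.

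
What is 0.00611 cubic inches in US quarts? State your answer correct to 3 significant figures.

1 cubic inch = 0.0173160 US qt.
So 0.00611 × 0.0173160 ≈ 0.000106 US qt.

0.000106 US qt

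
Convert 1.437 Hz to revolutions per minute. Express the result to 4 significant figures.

86.22 rpm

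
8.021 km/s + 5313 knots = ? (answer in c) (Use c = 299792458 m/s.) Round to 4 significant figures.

8.021 km/s = 2.67552e-5 c and 5313 kn = 9.11712e-6 c.
2.67552e-5 + 9.11712e-6 ≈ 3.587e-5 c.

3.587e-5 c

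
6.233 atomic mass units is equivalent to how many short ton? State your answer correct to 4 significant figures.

1 u = 1.83043e-30 short ton.
Thus 6.233 × 1.83043e-30 ≈ 1.141e-29 short ton.

1.141e-29 short tons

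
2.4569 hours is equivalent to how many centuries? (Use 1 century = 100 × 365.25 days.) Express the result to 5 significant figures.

1 hour = 1.14077e-6 century.
2.4569 × 1.14077e-6 ≈ 2.8028e-6 century.

2.8028e-6 centuries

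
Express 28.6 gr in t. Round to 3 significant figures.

1 gr = 6.47989 × 10^-8 t.
28.6 × 6.47989 × 10^-8 ≈ 1.85 × 10^-6 t.

1.85 × 10^-6 t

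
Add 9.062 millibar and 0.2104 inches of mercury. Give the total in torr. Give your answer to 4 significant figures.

9.062 mbar = 6.79706 torr and 0.2104 inHg = 5.34416 torr.
6.79706 + 5.34416 ≈ 12.14 torr.

12.14 torr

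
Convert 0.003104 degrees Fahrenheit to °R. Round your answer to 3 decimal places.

°R = °F + 459.67.
Applying the formula gives 459.673 °R.

459.673 degrees Rankine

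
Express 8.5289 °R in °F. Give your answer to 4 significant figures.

°R = °F + 459.67.
Applying the formula gives -451.1 °F.

-451.1 °F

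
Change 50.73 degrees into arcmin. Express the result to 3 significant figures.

1 ° = 60.0000 arcminutes.
Then 50.73 × 60.0000 ≈ 3040 arcmin.

3040 arcmin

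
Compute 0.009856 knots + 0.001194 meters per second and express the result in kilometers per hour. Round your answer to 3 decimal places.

0.023 km/h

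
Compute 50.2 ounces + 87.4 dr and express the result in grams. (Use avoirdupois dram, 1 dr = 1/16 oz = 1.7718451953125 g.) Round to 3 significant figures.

1580 grams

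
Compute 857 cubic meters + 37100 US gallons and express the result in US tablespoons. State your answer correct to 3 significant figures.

857 m³ = 5.79572e+7 US tbsp and 37100 US gal = 9.49760e+6 US tbsp.
5.79572e+7 + 9.49760e+6 ≈ 6.75e+7 US tbsp.

6.75e+7 US tbsp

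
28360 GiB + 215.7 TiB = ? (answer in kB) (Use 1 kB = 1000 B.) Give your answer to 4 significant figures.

28360 GiB = 3.04513e+10 kB and 215.7 TiB = 2.37165e+11 kB.
3.04513e+10 + 2.37165e+11 ≈ 2.676e+11 kB.

2.676e+11 kB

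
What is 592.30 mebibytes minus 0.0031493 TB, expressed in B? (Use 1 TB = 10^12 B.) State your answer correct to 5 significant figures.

-2.5282e+9 B

592.30 MiB = 6.21072e+8 B and 0.0031493 TB = 3.14930e+9 B.
6.21072e+8 − 3.14930e+9 ≈ -2.5282e+9 B.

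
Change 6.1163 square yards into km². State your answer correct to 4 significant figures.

5.114e-6 km²

1 square yard = 8.36127e-7 km².
Then 6.1163 × 8.36127e-7 ≈ 5.114e-6 km².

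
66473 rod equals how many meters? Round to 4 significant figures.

334300 meters

1 rod = 5.02920 m.
So 66473 × 5.02920 ≈ 334300 m.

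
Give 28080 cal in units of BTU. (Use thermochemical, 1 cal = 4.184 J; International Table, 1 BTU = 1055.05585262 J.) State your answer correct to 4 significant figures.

111.4 British thermal units

1 calorie = 0.00396567 British thermal units.
Then 28080 × 0.00396567 ≈ 111.4 BTU.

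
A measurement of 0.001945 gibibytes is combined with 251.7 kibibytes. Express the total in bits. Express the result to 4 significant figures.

0.001945 GiB = 1.67074 × 10^7 bit and 251.7 KiB = 2.06193 × 10^6 bit.
1.67074 × 10^7 + 2.06193 × 10^6 ≈ 1.877 × 10^7 bit.

1.877 × 10^7 bits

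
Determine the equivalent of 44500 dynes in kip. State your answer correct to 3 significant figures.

0.000100 kips

1 dyn = 2.24809e-9 kip.
Then 44500 × 2.24809e-9 ≈ 0.000100 kip.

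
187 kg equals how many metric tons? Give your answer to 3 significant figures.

0.187 t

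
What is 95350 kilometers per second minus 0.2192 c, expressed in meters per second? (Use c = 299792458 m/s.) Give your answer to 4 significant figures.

2.964e+7 meters per second

95350 km/s = 9.53500e+7 m/s and 0.2192 c = 6.57145e+7 m/s.
9.53500e+7 − 6.57145e+7 ≈ 2.964e+7 m/s.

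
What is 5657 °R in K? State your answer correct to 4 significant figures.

°R = K × 9/5.
Applying the formula gives 3143 K.

3143 kelvins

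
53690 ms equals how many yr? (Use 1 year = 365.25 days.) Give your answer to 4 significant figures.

1 ms = 3.16881 × 10^-11 years.
Then 53690 × 3.16881 × 10^-11 ≈ 1.701 × 10^-6 yr.

1.701 × 10^-6 yr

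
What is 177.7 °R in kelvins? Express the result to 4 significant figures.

°R = K × 9/5.
Applying the formula gives 98.72 K.

98.72 K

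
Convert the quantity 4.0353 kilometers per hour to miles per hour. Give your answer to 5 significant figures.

1 km/h = 0.621371 mph.
Thus 4.0353 × 0.621371 ≈ 2.5074 mph.

2.5074 miles per hour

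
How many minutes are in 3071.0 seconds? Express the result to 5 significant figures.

51.183 min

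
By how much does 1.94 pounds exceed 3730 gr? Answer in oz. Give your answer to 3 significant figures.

1.94 lb = 31.0400 oz and 3730 gr = 8.52571 oz.
31.0400 − 8.52571 ≈ 22.5 oz.

22.5 oz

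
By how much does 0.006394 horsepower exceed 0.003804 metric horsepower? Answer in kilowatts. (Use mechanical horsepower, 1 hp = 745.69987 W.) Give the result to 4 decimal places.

0.0020 kilowatts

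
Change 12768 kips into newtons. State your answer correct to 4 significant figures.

1 kip = 4448.22 newtons.
Thus 12768 × 4448.22 ≈ 5.679 × 10^7 N.

5.679 × 10^7 N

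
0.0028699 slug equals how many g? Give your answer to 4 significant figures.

1 slug = 14593.9 grams.
Thus 0.0028699 × 14593.9 ≈ 41.88 g.

41.88 grams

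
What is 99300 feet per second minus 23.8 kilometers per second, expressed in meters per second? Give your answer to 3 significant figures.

6470 m/s

99300 ft/s = 30266.6 m/s and 23.8 km/s = 23800.0 m/s.
30266.6 − 23800.0 ≈ 6470 m/s.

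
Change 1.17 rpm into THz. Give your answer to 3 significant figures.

1 revolution per minute = 1.66667 × 10^-14 THz.
Then 1.17 × 1.66667 × 10^-14 ≈ 1.95 × 10^-14 THz.

1.95 × 10^-14 terahertz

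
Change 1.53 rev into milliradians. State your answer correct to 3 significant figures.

9610 milliradians

1 revolution = 6283.19 milliradians.
So 1.53 × 6283.19 ≈ 9610 mrad.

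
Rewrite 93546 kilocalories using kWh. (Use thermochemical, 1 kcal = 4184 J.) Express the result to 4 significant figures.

108.7 kWh

1 kilocalorie = 0.00116222 kWh.
Then 93546 × 0.00116222 ≈ 108.7 kWh.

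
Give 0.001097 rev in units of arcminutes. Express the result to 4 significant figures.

23.70 arcmin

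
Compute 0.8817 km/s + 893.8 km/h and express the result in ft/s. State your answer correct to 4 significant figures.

3707 ft/s

0.8817 km/s = 2892.72 ft/s and 893.8 km/h = 814.560 ft/s.
2892.72 + 814.560 ≈ 3707 ft/s.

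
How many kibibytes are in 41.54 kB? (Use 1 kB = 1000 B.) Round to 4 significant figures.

40.57 KiB

1 kilobyte = 0.9765625 KiB.
41.54 × 0.9765625 ≈ 40.57 KiB.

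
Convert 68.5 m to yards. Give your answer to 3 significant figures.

1 meter = 1.09361 yd.
Then 68.5 × 1.09361 ≈ 74.9 yd.

74.9 yd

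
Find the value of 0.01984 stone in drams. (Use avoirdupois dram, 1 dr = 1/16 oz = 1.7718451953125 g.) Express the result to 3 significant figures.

71.1 drams

1 stone = 3584.00 dr.
Thus 0.01984 × 3584.00 ≈ 71.1 dr.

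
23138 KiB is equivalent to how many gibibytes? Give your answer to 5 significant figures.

0.022066 GiB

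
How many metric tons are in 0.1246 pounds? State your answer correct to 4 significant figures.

5.652e-5 t

1 pound = 0.000453592 t.
Then 0.1246 × 0.000453592 ≈ 5.652e-5 t.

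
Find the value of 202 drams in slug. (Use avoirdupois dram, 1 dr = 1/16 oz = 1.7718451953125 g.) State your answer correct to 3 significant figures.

1 dr = 0.000121410 slugs.
Then 202 × 0.000121410 ≈ 0.0245 slug.

0.0245 slug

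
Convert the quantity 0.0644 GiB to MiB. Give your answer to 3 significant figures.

65.9 MiB

1 gibibyte = 1024.00 mebibytes.
Thus 0.0644 × 1024.00 ≈ 65.9 MiB.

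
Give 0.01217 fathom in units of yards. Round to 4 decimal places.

0.0243 yd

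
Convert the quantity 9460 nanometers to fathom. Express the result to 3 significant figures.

1 nm = 5.46807 × 10^-10 fathoms.
9460 × 5.46807 × 10^-10 ≈ 5.17 × 10^-6 fathom.

5.17 × 10^-6 fathoms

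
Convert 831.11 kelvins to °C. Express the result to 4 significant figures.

K = °C + 273.15.
Applying the formula gives 558.0 °C.

558.0 degrees Celsius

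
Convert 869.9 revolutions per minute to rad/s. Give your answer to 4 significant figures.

91.10 rad/s

1 revolution per minute = 0.104720 radians per second.
So 869.9 × 0.104720 ≈ 91.10 rad/s.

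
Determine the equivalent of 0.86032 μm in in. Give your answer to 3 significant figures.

3.39 × 10^-5 in

1 μm = 3.93701 × 10^-5 inches.
Then 0.86032 × 3.93701 × 10^-5 ≈ 3.39 × 10^-5 in.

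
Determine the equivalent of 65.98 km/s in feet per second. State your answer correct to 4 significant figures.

216500 ft/s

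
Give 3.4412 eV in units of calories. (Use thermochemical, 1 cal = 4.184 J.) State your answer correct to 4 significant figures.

1.318e-19 cal

1 electronvolt = 3.82929e-20 calories.
Then 3.4412 × 3.82929e-20 ≈ 1.318e-19 cal.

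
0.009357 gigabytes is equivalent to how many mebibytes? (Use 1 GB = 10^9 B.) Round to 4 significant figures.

1 gigabyte = 953.674 mebibytes.
Then 0.009357 × 953.674 ≈ 8.924 MiB.

8.924 MiB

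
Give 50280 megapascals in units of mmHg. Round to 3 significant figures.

1 MPa = 7500.62 mmHg.
50280 × 7500.62 ≈ 3.77e+8 mmHg.

3.77e+8 mmHg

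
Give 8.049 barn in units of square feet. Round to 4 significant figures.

1 barn = 1.07639e-27 ft².
8.049 × 1.07639e-27 ≈ 8.664e-27 ft².

8.664e-27 ft²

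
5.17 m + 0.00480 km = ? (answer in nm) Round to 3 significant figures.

9.97 × 10^9 nm

5.17 m = 5.17000 × 10^9 nm and 0.00480 km = 4.80000 × 10^9 nm.
5.17000 × 10^9 + 4.80000 × 10^9 ≈ 9.97 × 10^9 nm.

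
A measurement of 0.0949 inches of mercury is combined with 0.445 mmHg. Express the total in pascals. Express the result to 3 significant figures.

381 Pa

0.0949 inHg = 321.368 Pa and 0.445 mmHg = 59.3285 Pa.
321.368 + 59.3285 ≈ 381 Pa.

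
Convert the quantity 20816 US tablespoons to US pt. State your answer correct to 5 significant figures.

1 US tbsp = 0.0312500 US pt.
So 20816 × 0.0312500 ≈ 650.50 US pt.

650.50 US pints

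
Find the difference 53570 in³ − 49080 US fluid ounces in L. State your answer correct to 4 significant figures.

53570 in³ = 877.855 L and 49080 US fl oz = 1451.47 L.
877.855 − 1451.47 ≈ -573.6 L.

-573.6 L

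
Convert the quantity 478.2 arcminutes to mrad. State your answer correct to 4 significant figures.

139.1 mrad

1 arcminute = 0.290888 mrad.
478.2 × 0.290888 ≈ 139.1 mrad.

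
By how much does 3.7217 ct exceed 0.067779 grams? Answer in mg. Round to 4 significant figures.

676.6 mg

3.7217 ct = 744.340 mg and 0.067779 g = 67.7790 mg.
744.340 − 67.7790 ≈ 676.6 mg.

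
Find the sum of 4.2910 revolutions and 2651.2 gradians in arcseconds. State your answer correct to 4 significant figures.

1.415 × 10^7 arcsec

4.2910 rev = 5.56114 × 10^6 arcsec and 2651.2 grad = 8.58989 × 10^6 arcsec.
5.56114 × 10^6 + 8.58989 × 10^6 ≈ 1.415 × 10^7 arcsec.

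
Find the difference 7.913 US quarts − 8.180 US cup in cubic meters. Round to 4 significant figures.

0.005553 m³

7.913 US qt = 0.00748849 m³ and 8.180 US cup = 0.00193529 m³.
0.00748849 − 0.00193529 ≈ 0.005553 m³.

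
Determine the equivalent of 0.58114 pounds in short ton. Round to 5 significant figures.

1 lb = 0.000500000 short ton.
0.58114 × 0.000500000 ≈ 0.00029057 short ton.

0.00029057 short ton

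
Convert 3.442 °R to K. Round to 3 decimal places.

°R = K × 9/5.
Applying the formula gives 1.912 K.

1.912 K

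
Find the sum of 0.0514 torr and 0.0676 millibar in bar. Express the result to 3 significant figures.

0.0514 torr = 6.85277e-5 bar and 0.0676 mbar = 6.76000e-5 bar.
6.85277e-5 + 6.76000e-5 ≈ 0.000136 bar.

0.000136 bar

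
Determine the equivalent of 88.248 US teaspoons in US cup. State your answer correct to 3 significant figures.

1.84 US cup

1 US tsp = 0.0208333 US cups.
Thus 88.248 × 0.0208333 ≈ 1.84 US cup.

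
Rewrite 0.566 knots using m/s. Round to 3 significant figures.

1 kn = 0.514444 meters per second.
Then 0.566 × 0.514444 ≈ 0.291 m/s.

0.291 meters per second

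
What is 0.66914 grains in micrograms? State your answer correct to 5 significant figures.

1 grain = 64798.9 μg.
0.66914 × 64798.9 ≈ 43360 μg.

43360 micrograms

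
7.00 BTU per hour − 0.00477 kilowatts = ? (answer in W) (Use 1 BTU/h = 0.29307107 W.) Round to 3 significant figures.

7.00 BTU/h = 2.05150 W and 0.00477 kW = 4.77000 W.
2.05150 − 4.77000 ≈ -2.72 W.

-2.72 W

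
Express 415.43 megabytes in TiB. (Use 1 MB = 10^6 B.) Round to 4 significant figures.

1 MB = 9.09495 × 10^-7 tebibytes.
So 415.43 × 9.09495 × 10^-7 ≈ 0.0003778 TiB.

0.0003778 TiB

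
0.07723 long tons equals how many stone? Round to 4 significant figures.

12.36 st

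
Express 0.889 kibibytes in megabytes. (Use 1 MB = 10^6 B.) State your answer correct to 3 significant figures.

1 KiB = 0.00102400 megabytes.
0.889 × 0.00102400 ≈ 0.000910 MB.

0.000910 megabytes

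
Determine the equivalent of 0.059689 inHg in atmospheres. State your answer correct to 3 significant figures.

1 inch of mercury = 0.0334211 atm.
So 0.059689 × 0.0334211 ≈ 0.00199 atm.

0.00199 atmospheres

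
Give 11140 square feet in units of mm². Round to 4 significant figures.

1 square foot = 92903.0 mm².
Thus 11140 × 92903.0 ≈ 1.035e+9 mm².

1.035e+9 square millimeters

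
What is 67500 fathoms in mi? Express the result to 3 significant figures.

1 fathom = 0.00113636 mi.
So 67500 × 0.00113636 ≈ 76.7 mi.

76.7 miles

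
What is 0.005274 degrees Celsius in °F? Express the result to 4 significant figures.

°F = °C × 9/5 + 32.
Applying the formula gives 32.01 °F.

32.01 degrees Fahrenheit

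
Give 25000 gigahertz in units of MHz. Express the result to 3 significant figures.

2.50e+7 MHz

1 gigahertz = 1000.00 MHz.
25000 × 1000.00 ≈ 2.50e+7 MHz.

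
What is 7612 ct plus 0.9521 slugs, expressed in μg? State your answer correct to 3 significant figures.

7612 ct = 1.52240 × 10^9 μg and 0.9521 slug = 1.38949 × 10^10 μg.
1.52240 × 10^9 + 1.38949 × 10^10 ≈ 1.54 × 10^10 μg.

1.54 × 10^10 micrograms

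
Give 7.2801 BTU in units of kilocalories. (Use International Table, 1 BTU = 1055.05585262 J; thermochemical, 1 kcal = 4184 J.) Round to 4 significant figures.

1.836 kcal

1 BTU = 0.252164 kcal.
Thus 7.2801 × 0.252164 ≈ 1.836 kcal.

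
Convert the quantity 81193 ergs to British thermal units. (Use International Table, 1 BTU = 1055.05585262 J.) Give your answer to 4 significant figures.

7.696 × 10^-6 BTU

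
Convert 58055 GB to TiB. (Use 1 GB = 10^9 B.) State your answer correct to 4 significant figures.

1 gigabyte = 0.000909495 tebibytes.
Then 58055 × 0.000909495 ≈ 52.80 TiB.

52.80 TiB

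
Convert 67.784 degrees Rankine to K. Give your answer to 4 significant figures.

37.66 K

°R = K × 9/5.
Applying the formula gives 37.66 K.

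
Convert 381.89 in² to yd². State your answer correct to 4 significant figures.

0.2947 square yards

1 in² = 0.000771605 square yards.
Then 381.89 × 0.000771605 ≈ 0.2947 yd².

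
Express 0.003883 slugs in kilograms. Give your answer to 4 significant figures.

0.05667 kg

1 slug = 14.5939 kg.
So 0.003883 × 14.5939 ≈ 0.05667 kg.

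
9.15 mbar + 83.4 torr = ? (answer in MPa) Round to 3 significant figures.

0.0120 MPa

9.15 mbar = 0.000915000 MPa and 83.4 torr = 0.0111191 MPa.
0.000915000 + 0.0111191 ≈ 0.0120 MPa.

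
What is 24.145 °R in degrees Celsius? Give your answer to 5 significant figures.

-259.74 °C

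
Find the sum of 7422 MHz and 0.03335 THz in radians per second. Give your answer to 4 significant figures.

7422 MHz = 4.66338 × 10^10 rad/s and 0.03335 THz = 2.09544 × 10^11 rad/s.
4.66338 × 10^10 + 2.09544 × 10^11 ≈ 2.562 × 10^11 rad/s.

2.562 × 10^11 rad/s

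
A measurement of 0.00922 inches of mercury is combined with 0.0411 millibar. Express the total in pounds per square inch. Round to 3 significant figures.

0.00512 psi

0.00922 inHg = 0.00452844 psi and 0.0411 mbar = 0.000596105 psi.
0.00452844 + 0.000596105 ≈ 0.00512 psi.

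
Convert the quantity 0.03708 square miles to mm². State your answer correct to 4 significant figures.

9.604 × 10^10 square millimeters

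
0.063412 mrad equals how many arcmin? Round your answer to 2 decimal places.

1 mrad = 3.43775 arcmin.
So 0.063412 × 3.43775 ≈ 0.22 arcmin.

0.22 arcmin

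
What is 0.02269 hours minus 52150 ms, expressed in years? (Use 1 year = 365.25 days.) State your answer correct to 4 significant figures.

0.02269 h = 2.58841e-6 yr and 52150 ms = 1.65253e-6 yr.
2.58841e-6 − 1.65253e-6 ≈ 9.359e-7 yr.

9.359e-7 yr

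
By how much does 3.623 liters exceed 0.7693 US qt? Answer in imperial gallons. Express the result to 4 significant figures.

0.6368 imperial gallons

3.623 L = 0.796949 imp gal and 0.7693 US qt = 0.160144 imp gal.
0.796949 − 0.160144 ≈ 0.6368 imp gal.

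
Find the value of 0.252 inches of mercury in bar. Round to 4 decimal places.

1 inHg = 0.0338639 bar.
Then 0.252 × 0.0338639 ≈ 0.0085 bar.

0.0085 bar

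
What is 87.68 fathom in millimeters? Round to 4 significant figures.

1 fathom = 1828.80 mm.
87.68 × 1828.80 ≈ 160300 mm.

160300 millimeters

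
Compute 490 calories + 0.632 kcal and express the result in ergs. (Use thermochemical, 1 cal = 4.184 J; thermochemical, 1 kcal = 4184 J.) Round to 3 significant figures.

490 cal = 2.05016e+10 erg and 0.632 kcal = 2.64429e+10 erg.
2.05016e+10 + 2.64429e+10 ≈ 4.69e+10 erg.

4.69e+10 ergs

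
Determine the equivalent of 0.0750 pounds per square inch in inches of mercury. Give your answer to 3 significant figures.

0.153 inches of mercury

1 psi = 2.03602 inches of mercury.
Then 0.0750 × 2.03602 ≈ 0.153 inHg.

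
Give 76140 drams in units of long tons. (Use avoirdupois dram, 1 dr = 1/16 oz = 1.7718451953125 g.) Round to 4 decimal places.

0.1328 long tons

1 dram = 1.74386 × 10^-6 long ton.
76140 × 1.74386 × 10^-6 ≈ 0.1328 long ton.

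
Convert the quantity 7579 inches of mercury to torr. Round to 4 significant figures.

192500 torr

1 inHg = 25.4000 torr.
Then 7579 × 25.4000 ≈ 192500 torr.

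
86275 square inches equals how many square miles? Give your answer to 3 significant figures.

2.15e-5 mi²

1 in² = 2.49098e-10 mi².
So 86275 × 2.49098e-10 ≈ 2.15e-5 mi².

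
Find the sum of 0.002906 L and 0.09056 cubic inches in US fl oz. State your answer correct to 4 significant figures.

0.1484 US fl oz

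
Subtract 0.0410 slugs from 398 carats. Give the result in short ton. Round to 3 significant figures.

398 ct = 8.77440e-5 short ton and 0.0410 slug = 0.000659568 short ton.
8.77440e-5 − 0.000659568 ≈ -0.000572 short ton.

-0.000572 short ton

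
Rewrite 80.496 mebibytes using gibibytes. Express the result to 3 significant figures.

1 MiB = 0.0009765625 GiB.
Then 80.496 × 0.0009765625 ≈ 0.0786 GiB.

0.0786 GiB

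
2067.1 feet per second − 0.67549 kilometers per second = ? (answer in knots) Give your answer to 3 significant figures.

-88.3 kn

2067.1 ft/s = 1224.72 kn and 0.67549 km/s = 1313.05 kn.
1224.72 − 1313.05 ≈ -88.3 kn.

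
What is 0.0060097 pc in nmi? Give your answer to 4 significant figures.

1.001e+11 nautical miles

1 parsec = 1.66613e+13 nautical miles.
Then 0.0060097 × 1.66613e+13 ≈ 1.001e+11 nmi.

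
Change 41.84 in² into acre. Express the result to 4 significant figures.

6.670e-6 acres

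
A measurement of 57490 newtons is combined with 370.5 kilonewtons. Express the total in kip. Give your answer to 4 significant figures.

96.22 kip

57490 N = 12.9243 kip and 370.5 kN = 83.2917 kip.
12.9243 + 83.2917 ≈ 96.22 kip.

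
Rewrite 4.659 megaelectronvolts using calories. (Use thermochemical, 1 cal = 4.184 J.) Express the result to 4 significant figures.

1.784e-13 calories

1 MeV = 3.82929e-14 cal.
So 4.659 × 3.82929e-14 ≈ 1.784e-13 cal.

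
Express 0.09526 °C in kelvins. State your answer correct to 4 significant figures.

273.2 K

K = °C + 273.15.
Applying the formula gives 273.2 K.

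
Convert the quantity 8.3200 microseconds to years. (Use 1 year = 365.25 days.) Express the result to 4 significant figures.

2.636 × 10^-13 yr

1 microsecond = 3.16881 × 10^-14 yr.
Then 8.3200 × 3.16881 × 10^-14 ≈ 2.636 × 10^-13 yr.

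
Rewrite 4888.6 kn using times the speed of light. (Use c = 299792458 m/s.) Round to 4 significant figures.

1 knot = 1.71600e-9 c.
4888.6 × 1.71600e-9 ≈ 8.389e-6 c.

8.389e-6 c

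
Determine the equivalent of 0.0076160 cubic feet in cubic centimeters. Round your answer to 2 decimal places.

215.66 cm³

1 ft³ = 28316.8 cm³.
Thus 0.0076160 × 28316.8 ≈ 215.66 cm³.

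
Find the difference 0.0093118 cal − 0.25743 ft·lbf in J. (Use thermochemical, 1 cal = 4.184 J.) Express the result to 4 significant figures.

-0.3101 J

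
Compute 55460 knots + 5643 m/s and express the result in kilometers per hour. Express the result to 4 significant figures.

123000 km/h

55460 kn = 102712 km/h and 5643 m/s = 20314.8 km/h.
102712 + 20314.8 ≈ 123000 km/h.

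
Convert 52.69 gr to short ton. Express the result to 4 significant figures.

1 gr = 7.14286e-8 short tons.
Thus 52.69 × 7.14286e-8 ≈ 3.764e-6 short ton.

3.764e-6 short ton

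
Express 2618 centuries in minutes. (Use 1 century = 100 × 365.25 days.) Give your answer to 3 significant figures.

1.38 × 10^11 minutes

1 century = 5.25960 × 10^7 minutes.
2618 × 5.25960 × 10^7 ≈ 1.38 × 10^11 min.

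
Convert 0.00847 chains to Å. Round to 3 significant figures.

1 chain = 2.01168e+11 Å.
So 0.00847 × 2.01168e+11 ≈ 1.70e+9 Å.

1.70e+9 angstroms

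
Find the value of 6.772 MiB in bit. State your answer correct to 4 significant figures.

5.681 × 10^7 bits

1 mebibyte = 8.38861 × 10^6 bit.
6.772 × 8.38861 × 10^6 ≈ 5.681 × 10^7 bit.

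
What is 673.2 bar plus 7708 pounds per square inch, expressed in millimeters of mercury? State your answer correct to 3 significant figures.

904000 millimeters of mercury

673.2 bar = 504941 mmHg and 7708 psi = 398619 mmHg.
504941 + 398619 ≈ 904000 mmHg.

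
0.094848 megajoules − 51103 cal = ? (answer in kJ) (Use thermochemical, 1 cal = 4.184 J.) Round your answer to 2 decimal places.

-118.97 kJ

0.094848 MJ = 94.8480 kJ and 51103 cal = 213.815 kJ.
94.8480 − 213.815 ≈ -118.97 kJ.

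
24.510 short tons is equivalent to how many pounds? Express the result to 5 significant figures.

1 short ton = 2000.00 lb.
24.510 × 2000.00 ≈ 49020 lb.

49020 lb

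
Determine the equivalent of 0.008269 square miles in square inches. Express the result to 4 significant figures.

1 square mile = 4.01449e+9 in².
Then 0.008269 × 4.01449e+9 ≈ 3.320e+7 in².

3.320e+7 in²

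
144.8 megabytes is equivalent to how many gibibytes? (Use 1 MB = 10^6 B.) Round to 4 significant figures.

0.1349 GiB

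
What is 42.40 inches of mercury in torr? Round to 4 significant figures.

1 inHg = 25.4000 torr.
42.40 × 25.4000 ≈ 1077 torr.

1077 torr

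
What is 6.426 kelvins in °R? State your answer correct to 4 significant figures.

11.57 degrees Rankine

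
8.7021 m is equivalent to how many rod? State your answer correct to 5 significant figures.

1.7303 rods

1 m = 0.198839 rod.
8.7021 × 0.198839 ≈ 1.7303 rod.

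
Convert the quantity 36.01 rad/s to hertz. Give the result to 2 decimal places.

5.73 Hz

1 radian per second = 0.159155 Hz.
36.01 × 0.159155 ≈ 5.73 Hz.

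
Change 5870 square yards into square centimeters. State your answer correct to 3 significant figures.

4.91e+7 cm²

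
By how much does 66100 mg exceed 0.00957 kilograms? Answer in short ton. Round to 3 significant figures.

66100 mg = 7.28628 × 10^-5 short ton and 0.00957 kg = 1.05491 × 10^-5 short ton.
7.28628 × 10^-5 − 1.05491 × 10^-5 ≈ 6.23 × 10^-5 short ton.

6.23 × 10^-5 short ton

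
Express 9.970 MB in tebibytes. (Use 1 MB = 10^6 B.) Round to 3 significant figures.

9.07e-6 tebibytes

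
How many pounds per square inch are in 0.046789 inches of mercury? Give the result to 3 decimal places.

0.023 psi

1 inch of mercury = 0.491154 pounds per square inch.
So 0.046789 × 0.491154 ≈ 0.023 psi.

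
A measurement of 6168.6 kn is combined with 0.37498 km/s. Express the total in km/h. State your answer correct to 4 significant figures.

6168.6 kn = 11424.2 km/h and 0.37498 km/s = 1349.93 km/h.
11424.2 + 1349.93 ≈ 12770 km/h.

12770 kilometers per hour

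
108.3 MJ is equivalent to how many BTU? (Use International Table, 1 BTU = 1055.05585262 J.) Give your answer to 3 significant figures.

103000 BTU

1 megajoule = 947.817 BTU.
108.3 × 947.817 ≈ 103000 BTU.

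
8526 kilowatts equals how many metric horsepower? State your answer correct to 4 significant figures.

11590 metric horsepower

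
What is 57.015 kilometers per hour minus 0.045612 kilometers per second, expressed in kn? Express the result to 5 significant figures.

-57.877 knots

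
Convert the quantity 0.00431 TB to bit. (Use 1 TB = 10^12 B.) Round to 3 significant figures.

1 terabyte = 8.00000 × 10^12 bits.
So 0.00431 × 8.00000 × 10^12 ≈ 3.45 × 10^10 bit.

3.45 × 10^10 bit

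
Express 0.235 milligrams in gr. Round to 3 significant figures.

0.00363 gr

1 milligram = 0.0154324 grains.
0.235 × 0.0154324 ≈ 0.00363 gr.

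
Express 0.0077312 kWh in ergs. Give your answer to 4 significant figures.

1 kWh = 3.60000 × 10^13 ergs.
Then 0.0077312 × 3.60000 × 10^13 ≈ 2.783 × 10^11 erg.

2.783 × 10^11 ergs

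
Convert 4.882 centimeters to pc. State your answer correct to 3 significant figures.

1.58 × 10^-18 parsecs

1 cm = 3.24078 × 10^-19 pc.
4.882 × 3.24078 × 10^-19 ≈ 1.58 × 10^-18 pc.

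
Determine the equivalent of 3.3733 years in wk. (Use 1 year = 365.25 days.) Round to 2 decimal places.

176.01 wk

1 year = 52.1786 wk.
3.3733 × 52.1786 ≈ 176.01 wk.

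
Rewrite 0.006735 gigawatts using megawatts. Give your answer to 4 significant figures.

1 GW = 1000.00 megawatts.
Then 0.006735 × 1000.00 ≈ 6.735 MW.

6.735 MW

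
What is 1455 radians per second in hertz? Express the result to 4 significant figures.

231.6 Hz

1 radian per second = 0.159155 Hz.
1455 × 0.159155 ≈ 231.6 Hz.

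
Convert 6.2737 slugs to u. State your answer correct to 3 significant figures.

1 slug = 8.78865 × 10^27 u.
Then 6.2737 × 8.78865 × 10^27 ≈ 5.51 × 10^28 u.

5.51 × 10^28 u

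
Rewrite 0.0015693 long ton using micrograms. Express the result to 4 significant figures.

1 long ton = 1.01605 × 10^12 μg.
Then 0.0015693 × 1.01605 × 10^12 ≈ 1.594 × 10^9 μg.

1.594 × 10^9 μg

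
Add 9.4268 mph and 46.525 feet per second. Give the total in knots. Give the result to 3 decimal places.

9.4268 mph = 8.19167 kn and 46.525 ft/s = 27.5653 kn.
8.19167 + 27.5653 ≈ 35.757 kn.

35.757 knots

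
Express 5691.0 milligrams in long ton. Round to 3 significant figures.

5.60 × 10^-6 long tons

1 mg = 9.84207 × 10^-10 long tons.
So 5691.0 × 9.84207 × 10^-10 ≈ 5.60 × 10^-6 long ton.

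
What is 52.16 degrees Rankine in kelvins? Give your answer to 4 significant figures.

28.98 K

°R = K × 9/5.
Applying the formula gives 28.98 K.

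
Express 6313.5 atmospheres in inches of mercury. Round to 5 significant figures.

1 atmosphere = 29.9213 inHg.
Thus 6313.5 × 29.9213 ≈ 188910 inHg.

188910 inHg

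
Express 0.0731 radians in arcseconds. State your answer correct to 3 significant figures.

15100 arcseconds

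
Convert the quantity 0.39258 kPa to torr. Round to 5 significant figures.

1 kPa = 7.50062 torr.
Then 0.39258 × 7.50062 ≈ 2.9446 torr.

2.9446 torr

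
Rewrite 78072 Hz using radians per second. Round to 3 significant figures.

1 Hz = 6.28319 rad/s.
Thus 78072 × 6.28319 ≈ 491000 rad/s.

491000 radians per second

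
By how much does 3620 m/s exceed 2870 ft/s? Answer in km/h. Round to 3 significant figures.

3620 m/s = 13032.0 km/h and 2870 ft/s = 3149.19 km/h.
13032.0 − 3149.19 ≈ 9880 km/h.

9880 km/h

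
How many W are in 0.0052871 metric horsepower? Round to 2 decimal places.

1 PS = 735.499 W.
0.0052871 × 735.499 ≈ 3.89 W.

3.89 watts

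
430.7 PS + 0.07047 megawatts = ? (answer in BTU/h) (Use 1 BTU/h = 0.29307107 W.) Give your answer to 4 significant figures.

1.321 × 10^6 BTU/h

430.7 PS = 1.08090 × 10^6 BTU/h and 0.07047 MW = 240454 BTU/h.
1.08090 × 10^6 + 240454 ≈ 1.321 × 10^6 BTU/h.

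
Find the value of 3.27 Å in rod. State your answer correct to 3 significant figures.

6.50 × 10^-11 rod

1 angstrom = 1.98839 × 10^-11 rods.
3.27 × 1.98839 × 10^-11 ≈ 6.50 × 10^-11 rod.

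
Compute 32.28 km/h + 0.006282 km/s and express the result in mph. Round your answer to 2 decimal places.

32.28 km/h = 20.0579 mph and 0.006282 km/s = 14.0524 mph.
20.0579 + 14.0524 ≈ 34.11 mph.

34.11 mph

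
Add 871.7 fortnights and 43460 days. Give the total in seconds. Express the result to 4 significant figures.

4.809e+9 s

871.7 fortnight = 1.05441e+9 s and 43460 d = 3.75494e+9 s.
1.05441e+9 + 3.75494e+9 ≈ 4.809e+9 s.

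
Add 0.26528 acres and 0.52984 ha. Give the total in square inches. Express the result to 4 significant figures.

0.26528 acre = 1.66401 × 10^6 in² and 0.52984 ha = 8.21254 × 10^6 in².
1.66401 × 10^6 + 8.21254 × 10^6 ≈ 9.877 × 10^6 in².

9.877 × 10^6 in²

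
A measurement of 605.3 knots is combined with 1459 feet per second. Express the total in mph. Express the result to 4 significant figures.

1691 miles per hour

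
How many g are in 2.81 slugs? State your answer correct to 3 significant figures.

1 slug = 14593.9 g.
2.81 × 14593.9 ≈ 41000 g.

41000 grams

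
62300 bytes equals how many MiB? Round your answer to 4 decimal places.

0.0594 MiB

1 B = 9.53674e-7 mebibytes.
Thus 62300 × 9.53674e-7 ≈ 0.0594 MiB.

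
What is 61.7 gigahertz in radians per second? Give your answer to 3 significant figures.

3.88 × 10^11 rad/s

1 GHz = 6.28319 × 10^9 rad/s.
So 61.7 × 6.28319 × 10^9 ≈ 3.88 × 10^11 rad/s.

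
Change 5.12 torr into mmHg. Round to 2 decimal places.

5.12 millimeters of mercury

1 torr = 1.00000 mmHg.
5.12 × 1.00000 ≈ 5.12 mmHg.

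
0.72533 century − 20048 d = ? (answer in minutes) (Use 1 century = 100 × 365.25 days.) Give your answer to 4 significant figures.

0.72533 century = 3.81495e+7 min and 20048 d = 2.88691e+7 min.
3.81495e+7 − 2.88691e+7 ≈ 9.280e+6 min.

9.280e+6 min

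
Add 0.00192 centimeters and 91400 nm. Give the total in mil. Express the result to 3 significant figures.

4.35 mils

0.00192 cm = 0.755906 mil and 91400 nm = 3.59843 mil.
0.755906 + 3.59843 ≈ 4.35 mil.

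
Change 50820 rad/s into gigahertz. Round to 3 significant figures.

8.09 × 10^-6 gigahertz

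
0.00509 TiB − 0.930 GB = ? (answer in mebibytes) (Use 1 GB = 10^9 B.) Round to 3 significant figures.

4450 MiB

0.00509 TiB = 5337.25 MiB and 0.930 GB = 886.917 MiB.
5337.25 − 886.917 ≈ 4450 MiB.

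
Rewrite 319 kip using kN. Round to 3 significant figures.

1420 kilonewtons

1 kip = 4.44822 kN.
319 × 4.44822 ≈ 1420 kN.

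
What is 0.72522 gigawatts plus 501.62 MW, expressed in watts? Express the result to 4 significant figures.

1.227 × 10^9 W

0.72522 GW = 7.25220 × 10^8 W and 501.62 MW = 5.01620 × 10^8 W.
7.25220 × 10^8 + 5.01620 × 10^8 ≈ 1.227 × 10^9 W.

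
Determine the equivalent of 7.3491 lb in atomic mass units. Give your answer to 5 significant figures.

2.0075e+27 u

1 lb = 2.73160e+26 u.
Then 7.3491 × 2.73160e+26 ≈ 2.0075e+27 u.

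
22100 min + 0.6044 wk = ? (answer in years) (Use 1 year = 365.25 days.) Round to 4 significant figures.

0.05360 years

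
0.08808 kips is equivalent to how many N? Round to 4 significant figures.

1 kip = 4448.22 N.
0.08808 × 4448.22 ≈ 391.8 N.

391.8 N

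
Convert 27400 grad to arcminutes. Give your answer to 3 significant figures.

1 gradian = 54.0000 arcmin.
Thus 27400 × 54.0000 ≈ 1.48e+6 arcmin.

1.48e+6 arcmin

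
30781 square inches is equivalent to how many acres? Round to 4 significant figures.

0.004907 acre

1 in² = 1.59423 × 10^-7 acre.
So 30781 × 1.59423 × 10^-7 ≈ 0.004907 acre.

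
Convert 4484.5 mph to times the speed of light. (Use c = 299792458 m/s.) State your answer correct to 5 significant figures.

6.6871e-6 c

1 mph = 1.49116e-9 c.
4484.5 × 1.49116e-9 ≈ 6.6871e-6 c.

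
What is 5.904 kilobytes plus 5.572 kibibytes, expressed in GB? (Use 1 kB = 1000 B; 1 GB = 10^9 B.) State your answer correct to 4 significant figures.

1.161e-5 gigabytes

5.904 kB = 5.90400e-6 GB and 5.572 KiB = 5.70573e-6 GB.
5.90400e-6 + 5.70573e-6 ≈ 1.161e-5 GB.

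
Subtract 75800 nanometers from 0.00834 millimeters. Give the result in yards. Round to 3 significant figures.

-7.38e-5 yards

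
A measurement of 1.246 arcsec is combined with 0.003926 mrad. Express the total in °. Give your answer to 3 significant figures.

1.246 arcsec = 0.000346111 ° and 0.003926 mrad = 0.000224943 °.
0.000346111 + 0.000224943 ≈ 0.000571 °.

0.000571 °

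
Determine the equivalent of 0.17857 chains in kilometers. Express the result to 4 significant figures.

0.003592 kilometers

1 chain = 0.0201168 km.
So 0.17857 × 0.0201168 ≈ 0.003592 km.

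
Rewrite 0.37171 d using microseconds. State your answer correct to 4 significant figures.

1 d = 8.64000e+10 microseconds.
So 0.37171 × 8.64000e+10 ≈ 3.212e+10 μs.

3.212e+10 microseconds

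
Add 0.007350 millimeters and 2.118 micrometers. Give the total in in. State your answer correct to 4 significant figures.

0.0003728 in

0.007350 mm = 0.000289370 in and 2.118 μm = 8.33858 × 10^-5 in.
0.000289370 + 8.33858 × 10^-5 ≈ 0.0003728 in.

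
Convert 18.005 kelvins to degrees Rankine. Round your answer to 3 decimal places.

32.409 °R

°R = K × 9/5.
Applying the formula gives 32.409 °R.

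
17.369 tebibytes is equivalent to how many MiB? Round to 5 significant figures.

1.8213e+7 MiB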